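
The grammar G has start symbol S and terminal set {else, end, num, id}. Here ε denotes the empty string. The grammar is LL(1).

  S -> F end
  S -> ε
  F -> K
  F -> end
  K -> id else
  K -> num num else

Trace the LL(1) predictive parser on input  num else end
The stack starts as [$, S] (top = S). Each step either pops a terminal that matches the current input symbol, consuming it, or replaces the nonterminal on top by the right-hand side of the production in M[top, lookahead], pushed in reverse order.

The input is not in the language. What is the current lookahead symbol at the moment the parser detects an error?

     Stack               Input           Action
  1  $ S                 num else end $  expand S -> F end
  2  $ end F             num else end $  expand F -> K
  3  $ end K             num else end $  expand K -> num num else
  4  $ end else num num  num else end $  match num
  5  $ end else num      else end $      error: top is terminal num but lookahead is else

else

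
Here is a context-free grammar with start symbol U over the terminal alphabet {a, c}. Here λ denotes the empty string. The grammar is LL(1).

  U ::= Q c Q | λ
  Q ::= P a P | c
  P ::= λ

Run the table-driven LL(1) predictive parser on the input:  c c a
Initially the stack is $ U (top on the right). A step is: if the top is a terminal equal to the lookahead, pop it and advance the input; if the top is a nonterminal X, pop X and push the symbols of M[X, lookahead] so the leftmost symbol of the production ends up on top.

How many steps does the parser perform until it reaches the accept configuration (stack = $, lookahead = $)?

step 1: stack=$ U  input=c c a $  — expand U ::= Q c Q
step 2: stack=$ Q c Q  input=c c a $  — expand Q ::= c
step 3: stack=$ Q c c  input=c c a $  — match c
step 4: stack=$ Q c  input=c a $  — match c
step 5: stack=$ Q  input=a $  — expand Q ::= P a P
step 6: stack=$ P a P  input=a $  — expand P ::= λ
step 7: stack=$ P a  input=a $  — match a
step 8: stack=$ P  input=$  — expand P ::= λ
Accept reached after 8 steps.

8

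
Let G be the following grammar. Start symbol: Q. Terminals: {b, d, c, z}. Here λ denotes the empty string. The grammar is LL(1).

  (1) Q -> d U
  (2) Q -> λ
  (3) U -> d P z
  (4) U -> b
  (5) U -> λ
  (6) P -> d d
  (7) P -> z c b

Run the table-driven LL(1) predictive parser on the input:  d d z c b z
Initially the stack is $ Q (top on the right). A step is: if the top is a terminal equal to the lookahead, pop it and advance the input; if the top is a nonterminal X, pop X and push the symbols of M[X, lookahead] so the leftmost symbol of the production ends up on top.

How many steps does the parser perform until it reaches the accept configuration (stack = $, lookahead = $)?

step 1: stack=$ Q  input=d d z c b z $  — expand Q -> d U
step 2: stack=$ U d  input=d d z c b z $  — match d
step 3: stack=$ U  input=d z c b z $  — expand U -> d P z
step 4: stack=$ z P d  input=d z c b z $  — match d
step 5: stack=$ z P  input=z c b z $  — expand P -> z c b
step 6: stack=$ z b c z  input=z c b z $  — match z
step 7: stack=$ z b c  input=c b z $  — match c
step 8: stack=$ z b  input=b z $  — match b
step 9: stack=$ z  input=z $  — match z
Accept reached after 9 steps.

9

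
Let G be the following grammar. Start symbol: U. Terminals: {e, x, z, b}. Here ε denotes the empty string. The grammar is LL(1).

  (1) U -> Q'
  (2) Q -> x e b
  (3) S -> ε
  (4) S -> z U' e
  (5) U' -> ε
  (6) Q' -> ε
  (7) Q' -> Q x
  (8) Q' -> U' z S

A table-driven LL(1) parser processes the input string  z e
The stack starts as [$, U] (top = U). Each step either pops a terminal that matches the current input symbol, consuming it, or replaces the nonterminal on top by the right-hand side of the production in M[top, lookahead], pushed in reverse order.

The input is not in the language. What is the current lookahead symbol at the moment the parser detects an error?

e

step 1: stack=$ U  input=z e $  — expand U -> Q'
step 2: stack=$ Q'  input=z e $  — expand Q' -> U' z S
step 3: stack=$ S z U'  input=z e $  — expand U' -> ε
step 4: stack=$ S z  input=z e $  — match z
step 5: stack=$ S  input=e $  — error: M[S, e] is empty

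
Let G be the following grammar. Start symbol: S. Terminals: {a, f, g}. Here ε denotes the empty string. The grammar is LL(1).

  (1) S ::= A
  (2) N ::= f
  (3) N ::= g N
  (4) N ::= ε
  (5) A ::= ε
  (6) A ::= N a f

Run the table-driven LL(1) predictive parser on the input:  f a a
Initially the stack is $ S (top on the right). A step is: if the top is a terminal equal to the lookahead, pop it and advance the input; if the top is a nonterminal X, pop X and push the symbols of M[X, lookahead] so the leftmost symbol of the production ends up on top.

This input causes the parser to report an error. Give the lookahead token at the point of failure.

step 1: stack=$ S  input=f a a $  — expand S ::= A
step 2: stack=$ A  input=f a a $  — expand A ::= N a f
step 3: stack=$ f a N  input=f a a $  — expand N ::= f
step 4: stack=$ f a f  input=f a a $  — match f
step 5: stack=$ f a  input=a a $  — match a
step 6: stack=$ f  input=a $  — error: top is terminal f but lookahead is a

a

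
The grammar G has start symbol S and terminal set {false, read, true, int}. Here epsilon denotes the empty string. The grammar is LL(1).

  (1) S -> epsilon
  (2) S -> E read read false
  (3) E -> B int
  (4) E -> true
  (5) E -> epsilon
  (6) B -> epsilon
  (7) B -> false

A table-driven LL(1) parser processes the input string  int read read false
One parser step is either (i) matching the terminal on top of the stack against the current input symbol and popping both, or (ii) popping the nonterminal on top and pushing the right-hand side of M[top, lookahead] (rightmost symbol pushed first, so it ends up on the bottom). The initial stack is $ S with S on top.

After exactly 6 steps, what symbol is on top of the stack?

     Stack                    Input                  Action
  1  $ S                      int read read false $  expand S -> E read read false
  2  $ false read read E      int read read false $  expand E -> B int
  3  $ false read read int B  int read read false $  expand B -> epsilon
  4  $ false read read int    int read read false $  match int
  5  $ false read read        read read false $      match read
  6  $ false read             read false $           match read
Stack after step 6: $ false (top = false).

false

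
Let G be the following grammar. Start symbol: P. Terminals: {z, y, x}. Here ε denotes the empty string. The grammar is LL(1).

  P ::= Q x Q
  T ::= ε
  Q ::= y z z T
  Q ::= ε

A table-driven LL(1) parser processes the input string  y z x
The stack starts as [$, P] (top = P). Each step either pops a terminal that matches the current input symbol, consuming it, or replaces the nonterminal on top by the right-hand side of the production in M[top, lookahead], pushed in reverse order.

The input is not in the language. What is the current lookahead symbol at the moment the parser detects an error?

x

     Stack          Input    Action
  1  $ P            y z x $  expand P ::= Q x Q
  2  $ Q x Q        y z x $  expand Q ::= y z z T
  3  $ Q x T z z y  y z x $  match y
  4  $ Q x T z z    z x $    match z
  5  $ Q x T z      x $      error: top is terminal z but lookahead is x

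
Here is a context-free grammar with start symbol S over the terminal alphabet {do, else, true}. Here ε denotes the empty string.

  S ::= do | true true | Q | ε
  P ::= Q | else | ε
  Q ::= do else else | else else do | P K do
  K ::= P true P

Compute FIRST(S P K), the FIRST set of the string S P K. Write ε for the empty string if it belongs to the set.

FIRST(S): from S::=do we get {do}; from S::=true true we get {true}; from S::=Q we get {do, else, true}; from S::=ε we get {ε}. So FIRST(S) = {ε, do, else, true}.
FIRST(P): from P::=Q we get {do, else, true}; from P::=else we get {else}; from P::=ε we get {ε}. So FIRST(P) = {ε, do, else, true}.
FIRST(K): from K::=P true P we get {do, else, true}. So FIRST(K) = {do, else, true}.
FIRST(Q): from Q::=do else else we get {do}; from Q::=else else do we get {else}; from Q::=P K do we get {do, else, true}. So FIRST(Q) = {do, else, true}.
FIRST(S P K): take FIRST of each symbol in turn, carrying on past any symbol whose FIRST contains ε; result {do, else, true}.

{do, else, true}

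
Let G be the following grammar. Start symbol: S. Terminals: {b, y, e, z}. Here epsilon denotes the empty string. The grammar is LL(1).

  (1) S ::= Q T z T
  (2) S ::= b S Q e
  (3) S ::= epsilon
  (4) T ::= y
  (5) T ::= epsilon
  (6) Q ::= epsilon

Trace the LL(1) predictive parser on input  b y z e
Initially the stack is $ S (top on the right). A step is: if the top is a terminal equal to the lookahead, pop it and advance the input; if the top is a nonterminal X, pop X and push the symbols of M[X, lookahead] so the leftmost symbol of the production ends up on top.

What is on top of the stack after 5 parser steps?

y

step 1: stack=$ S  input=b y z e $  — expand S ::= b S Q e
step 2: stack=$ e Q S b  input=b y z e $  — match b
step 3: stack=$ e Q S  input=y z e $  — expand S ::= Q T z T
step 4: stack=$ e Q T z T Q  input=y z e $  — expand Q ::= epsilon
step 5: stack=$ e Q T z T  input=y z e $  — expand T ::= y
Stack after step 5: $ e Q T z y (top = y).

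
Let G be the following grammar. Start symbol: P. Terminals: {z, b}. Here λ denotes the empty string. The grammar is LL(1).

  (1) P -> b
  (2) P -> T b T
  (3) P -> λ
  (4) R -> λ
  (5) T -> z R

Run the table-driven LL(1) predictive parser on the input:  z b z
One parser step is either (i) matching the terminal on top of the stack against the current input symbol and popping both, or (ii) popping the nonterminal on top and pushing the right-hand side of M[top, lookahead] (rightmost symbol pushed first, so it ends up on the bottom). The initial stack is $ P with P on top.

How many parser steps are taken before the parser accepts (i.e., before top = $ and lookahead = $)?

step 1: stack=$ P  input=z b z $  — expand P -> T b T
step 2: stack=$ T b T  input=z b z $  — expand T -> z R
step 3: stack=$ T b R z  input=z b z $  — match z
step 4: stack=$ T b R  input=b z $  — expand R -> λ
step 5: stack=$ T b  input=b z $  — match b
step 6: stack=$ T  input=z $  — expand T -> z R
step 7: stack=$ R z  input=z $  — match z
step 8: stack=$ R  input=$  — expand R -> λ
Accept reached after 8 steps.

8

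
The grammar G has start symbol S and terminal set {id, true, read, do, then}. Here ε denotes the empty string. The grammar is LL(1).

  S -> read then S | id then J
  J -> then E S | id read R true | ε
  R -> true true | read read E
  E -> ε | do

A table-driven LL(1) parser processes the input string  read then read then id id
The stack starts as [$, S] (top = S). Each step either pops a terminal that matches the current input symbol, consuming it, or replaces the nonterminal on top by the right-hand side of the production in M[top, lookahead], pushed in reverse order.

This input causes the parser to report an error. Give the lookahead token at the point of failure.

step 1: stack=$ S  input=read then read then id id $  — expand S -> read then S
step 2: stack=$ S then read  input=read then read then id id $  — match read
step 3: stack=$ S then  input=then read then id id $  — match then
step 4: stack=$ S  input=read then id id $  — expand S -> read then S
step 5: stack=$ S then read  input=read then id id $  — match read
step 6: stack=$ S then  input=then id id $  — match then
step 7: stack=$ S  input=id id $  — expand S -> id then J
step 8: stack=$ J then id  input=id id $  — match id
step 9: stack=$ J then  input=id $  — error: top is terminal then but lookahead is id

id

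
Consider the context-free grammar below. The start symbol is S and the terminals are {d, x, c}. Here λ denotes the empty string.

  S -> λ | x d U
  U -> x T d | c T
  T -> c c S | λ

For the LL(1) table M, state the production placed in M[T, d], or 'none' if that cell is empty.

T -> λ

FIRST(S) = {λ, x}
FIRST(U) = {c, x}
FIRST(T) = {λ, c}
FOLLOW(S) includes $ since S is the start symbol.
FOLLOW(U): in S->x d U, the suffix after U is empty, so FOLLOW(U) ⊇ FOLLOW(S) = {$, d}. Thus FOLLOW(U) = {$, d}.
FOLLOW(T): in U->x T d, T is followed by d with FIRST {d}; in U->c T, the suffix after T is empty, so FOLLOW(T) ⊇ FOLLOW(U) = {$, d}. Thus FOLLOW(T) = {$, d}.
For T -> c c S: FIRST(c c S) = {c}, so it goes in M[T, t] for t ∈ {c}.
For T -> λ: FIRST(λ) = {λ}, so it goes in M[T, t] for t ∈ {}; since λ ∈ FIRST, also for every t ∈ FOLLOW(T) = {$, d}.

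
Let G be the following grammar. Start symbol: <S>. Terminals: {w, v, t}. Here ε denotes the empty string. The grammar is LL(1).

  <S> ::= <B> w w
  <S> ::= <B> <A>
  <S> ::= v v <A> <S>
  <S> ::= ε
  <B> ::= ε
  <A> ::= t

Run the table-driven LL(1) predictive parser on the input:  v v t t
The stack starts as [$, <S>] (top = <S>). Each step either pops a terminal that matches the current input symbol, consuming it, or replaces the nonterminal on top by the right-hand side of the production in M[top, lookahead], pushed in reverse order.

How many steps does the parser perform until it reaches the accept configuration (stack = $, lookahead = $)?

step 1: stack=$ <S>  input=v v t t $  — expand <S> ::= v v <A> <S>
step 2: stack=$ <S> <A> v v  input=v v t t $  — match v
step 3: stack=$ <S> <A> v  input=v t t $  — match v
step 4: stack=$ <S> <A>  input=t t $  — expand <A> ::= t
step 5: stack=$ <S> t  input=t t $  — match t
step 6: stack=$ <S>  input=t $  — expand <S> ::= <B> <A>
step 7: stack=$ <A> <B>  input=t $  — expand <B> ::= ε
step 8: stack=$ <A>  input=t $  — expand <A> ::= t
step 9: stack=$ t  input=t $  — match t
Accept reached after 9 steps.

9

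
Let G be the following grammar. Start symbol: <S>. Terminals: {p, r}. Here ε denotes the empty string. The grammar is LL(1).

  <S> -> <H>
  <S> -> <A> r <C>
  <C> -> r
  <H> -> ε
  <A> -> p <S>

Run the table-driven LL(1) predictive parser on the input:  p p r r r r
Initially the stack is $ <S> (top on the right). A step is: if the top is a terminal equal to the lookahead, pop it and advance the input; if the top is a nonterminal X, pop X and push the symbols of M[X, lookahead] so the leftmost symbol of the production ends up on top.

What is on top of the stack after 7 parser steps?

<H>

     Stack                Input          Action
  1  $ <S>                p p r r r r $  expand <S> -> <A> r <C>
  2  $ <C> r <A>          p p r r r r $  expand <A> -> p <S>
  3  $ <C> r <S> p        p p r r r r $  match p
  4  $ <C> r <S>          p r r r r $    expand <S> -> <A> r <C>
  5  $ <C> r <C> r <A>    p r r r r $    expand <A> -> p <S>
  6  $ <C> r <C> r <S> p  p r r r r $    match p
  7  $ <C> r <C> r <S>    r r r r $      expand <S> -> <H>
Stack after step 7: $ <C> r <C> r <H> (top = <H>).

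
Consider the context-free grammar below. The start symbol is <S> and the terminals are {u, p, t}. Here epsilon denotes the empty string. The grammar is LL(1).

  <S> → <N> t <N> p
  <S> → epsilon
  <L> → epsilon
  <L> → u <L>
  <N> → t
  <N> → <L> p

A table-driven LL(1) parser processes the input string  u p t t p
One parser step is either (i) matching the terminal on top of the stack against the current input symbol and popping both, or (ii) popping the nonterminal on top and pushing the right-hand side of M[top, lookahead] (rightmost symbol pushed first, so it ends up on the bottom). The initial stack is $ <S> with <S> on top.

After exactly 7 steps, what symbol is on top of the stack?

     Stack              Input        Action
  1  $ <S>              u p t t p $  expand <S> → <N> t <N> p
  2  $ p <N> t <N>      u p t t p $  expand <N> → <L> p
  3  $ p <N> t p <L>    u p t t p $  expand <L> → u <L>
  4  $ p <N> t p <L> u  u p t t p $  match u
  5  $ p <N> t p <L>    p t t p $    expand <L> → epsilon
  6  $ p <N> t p        p t t p $    match p
  7  $ p <N> t          t t p $      match t
Stack after step 7: $ p <N> (top = <N>).

<N>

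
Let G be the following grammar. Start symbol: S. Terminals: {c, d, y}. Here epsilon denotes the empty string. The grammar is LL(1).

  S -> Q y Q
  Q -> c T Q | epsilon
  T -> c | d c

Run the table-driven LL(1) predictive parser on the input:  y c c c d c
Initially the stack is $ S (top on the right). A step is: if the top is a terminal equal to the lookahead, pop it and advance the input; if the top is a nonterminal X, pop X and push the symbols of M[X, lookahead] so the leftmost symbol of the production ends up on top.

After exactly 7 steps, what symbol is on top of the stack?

step 1: stack=$ S  input=y c c c d c $  — expand S -> Q y Q
step 2: stack=$ Q y Q  input=y c c c d c $  — expand Q -> epsilon
step 3: stack=$ Q y  input=y c c c d c $  — match y
step 4: stack=$ Q  input=c c c d c $  — expand Q -> c T Q
step 5: stack=$ Q T c  input=c c c d c $  — match c
step 6: stack=$ Q T  input=c c d c $  — expand T -> c
step 7: stack=$ Q c  input=c c d c $  — match c
Stack after step 7: $ Q (top = Q).

Q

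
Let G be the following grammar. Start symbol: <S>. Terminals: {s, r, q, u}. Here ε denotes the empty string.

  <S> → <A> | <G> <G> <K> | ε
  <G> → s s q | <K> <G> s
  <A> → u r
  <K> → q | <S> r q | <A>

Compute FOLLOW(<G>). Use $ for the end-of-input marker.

FIRST(<A>) = {u}
FIRST(<S>) = {ε, q, r, s, u}  (via <A>, <G> <G> <K>)
FIRST(<K>) = {q, r, s, u}  (via <S> r q, <A>)
FIRST(<G>) = {q, r, s, u}  (via <K> <G> s)
FOLLOW(<S>) includes $ since <S> is the start symbol.
FOLLOW(<S>): in <K>→<S> r q, <S> is followed by r q with FIRST {r}. Thus FOLLOW(<S>) = {$, r}.
FOLLOW(<G>): in <S>→<G> <G> <K> (occurrence 1), <G> is followed by <G> <K> with FIRST {q, r, s, u}; in <S>→<G> <G> <K> (occurrence 2), <G> is followed by <K> with FIRST {q, r, s, u}; in <G>→<K> <G> s, <G> is followed by s with FIRST {s}. Thus FOLLOW(<G>) = {q, r, s, u}.
FOLLOW(<K>): in <S>→<G> <G> <K>, the suffix after <K> is empty, so FOLLOW(<K>) ⊇ FOLLOW(<S>) = {$, r}; in <G>→<K> <G> s, <K> is followed by <G> s with FIRST {q, r, s, u}. Thus FOLLOW(<K>) = {$, q, r, s, u}.
FOLLOW(<A>): in <S>→<A>, the suffix after <A> is empty, so FOLLOW(<A>) ⊇ FOLLOW(<S>) = {$, r}; in <K>→<A>, the suffix after <A> is empty, so FOLLOW(<A>) ⊇ FOLLOW(<K>) = {$, q, r, s, u}. Thus FOLLOW(<A>) = {$, q, r, s, u}.

{q, r, s, u}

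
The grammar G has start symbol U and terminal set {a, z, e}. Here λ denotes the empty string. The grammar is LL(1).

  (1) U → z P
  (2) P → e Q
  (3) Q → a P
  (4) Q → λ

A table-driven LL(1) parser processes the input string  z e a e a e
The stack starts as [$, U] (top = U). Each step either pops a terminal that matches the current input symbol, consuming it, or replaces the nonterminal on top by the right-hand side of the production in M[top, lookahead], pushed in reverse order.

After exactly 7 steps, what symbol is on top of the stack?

     Stack  Input          Action
  1  $ U    z e a e a e $  expand U → z P
  2  $ P z  z e a e a e $  match z
  3  $ P    e a e a e $    expand P → e Q
  4  $ Q e  e a e a e $    match e
  5  $ Q    a e a e $      expand Q → a P
  6  $ P a  a e a e $      match a
  7  $ P    e a e $        expand P → e Q
Stack after step 7: $ Q e (top = e).

e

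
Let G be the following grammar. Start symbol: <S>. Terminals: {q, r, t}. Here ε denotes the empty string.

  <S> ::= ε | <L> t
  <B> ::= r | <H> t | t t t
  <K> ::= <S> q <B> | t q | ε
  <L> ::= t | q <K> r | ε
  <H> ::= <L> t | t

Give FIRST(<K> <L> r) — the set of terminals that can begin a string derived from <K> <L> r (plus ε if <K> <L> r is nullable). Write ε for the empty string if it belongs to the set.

{q, r, t}

FIRST(<L>) = {ε, q, t}
FIRST(<S>) = {ε, q, t}  (via <L> t)
FIRST(<H>) = {q, t}  (via <L> t)
FIRST(<B>) = {q, r, t}  (via <H> t)
FIRST(<K>) = {ε, q, t}  (via <S> q <B>)
FIRST(<K> <L> r): take FIRST of each symbol in turn, carrying on past any symbol whose FIRST contains ε; result {q, r, t}.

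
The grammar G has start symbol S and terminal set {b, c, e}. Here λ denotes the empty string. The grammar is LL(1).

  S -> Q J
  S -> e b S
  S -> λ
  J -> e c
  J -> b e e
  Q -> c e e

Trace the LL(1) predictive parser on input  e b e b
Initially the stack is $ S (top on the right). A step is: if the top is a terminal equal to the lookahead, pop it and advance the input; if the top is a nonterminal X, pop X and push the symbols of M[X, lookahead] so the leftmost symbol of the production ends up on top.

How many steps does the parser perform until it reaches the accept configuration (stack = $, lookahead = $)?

     Stack    Input      Action
  1  $ S      e b e b $  expand S -> e b S
  2  $ S b e  e b e b $  match e
  3  $ S b    b e b $    match b
  4  $ S      e b $      expand S -> e b S
  5  $ S b e  e b $      match e
  6  $ S b    b $        match b
  7  $ S      $          expand S -> λ
Accept reached after 7 steps.

7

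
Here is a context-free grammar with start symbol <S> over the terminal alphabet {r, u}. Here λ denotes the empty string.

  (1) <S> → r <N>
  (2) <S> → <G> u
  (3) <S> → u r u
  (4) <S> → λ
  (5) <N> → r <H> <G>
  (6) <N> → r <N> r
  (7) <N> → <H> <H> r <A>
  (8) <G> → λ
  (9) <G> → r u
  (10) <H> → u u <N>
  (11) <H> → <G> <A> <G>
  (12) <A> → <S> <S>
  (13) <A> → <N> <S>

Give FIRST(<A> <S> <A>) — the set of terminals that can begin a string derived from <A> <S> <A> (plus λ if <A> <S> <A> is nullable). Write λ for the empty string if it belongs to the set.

FIRST(<G>) = {λ, r}
FIRST(<S>) = {λ, r, u}  (via <G> u)
FIRST(<N>) = {r, u}  (via <H> <H> r <A>)
FIRST(<A>) = {λ, r, u}  (via <S> <S>, <N> <S>)
FIRST(<H>) = {λ, r, u}  (via <G> <A> <G>)
FIRST(<A> <S> <A>): take FIRST of each symbol in turn, carrying on past any symbol whose FIRST contains λ; result {λ, r, u}.

{λ, r, u}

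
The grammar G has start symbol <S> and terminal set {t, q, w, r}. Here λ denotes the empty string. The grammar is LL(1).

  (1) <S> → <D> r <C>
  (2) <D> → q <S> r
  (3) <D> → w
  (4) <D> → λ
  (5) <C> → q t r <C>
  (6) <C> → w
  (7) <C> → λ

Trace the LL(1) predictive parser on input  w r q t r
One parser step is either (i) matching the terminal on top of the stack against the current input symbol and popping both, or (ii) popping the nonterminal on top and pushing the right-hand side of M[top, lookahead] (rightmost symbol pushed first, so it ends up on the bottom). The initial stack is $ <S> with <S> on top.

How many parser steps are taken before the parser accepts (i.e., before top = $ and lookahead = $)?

9

     Stack        Input        Action
  1  $ <S>        w r q t r $  expand <S> → <D> r <C>
  2  $ <C> r <D>  w r q t r $  expand <D> → w
  3  $ <C> r w    w r q t r $  match w
  4  $ <C> r      r q t r $    match r
  5  $ <C>        q t r $      expand <C> → q t r <C>
  6  $ <C> r t q  q t r $      match q
  7  $ <C> r t    t r $        match t
  8  $ <C> r      r $          match r
  9  $ <C>        $            expand <C> → λ
Accept reached after 9 steps.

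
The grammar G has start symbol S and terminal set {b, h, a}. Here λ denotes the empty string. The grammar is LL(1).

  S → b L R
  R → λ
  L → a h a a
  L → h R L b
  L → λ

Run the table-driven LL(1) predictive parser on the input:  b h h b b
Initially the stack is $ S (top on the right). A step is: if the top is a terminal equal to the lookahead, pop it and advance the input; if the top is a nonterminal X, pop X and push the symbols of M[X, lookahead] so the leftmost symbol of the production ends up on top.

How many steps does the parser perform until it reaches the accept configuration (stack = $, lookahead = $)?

12

step 1: stack=$ S  input=b h h b b $  — expand S → b L R
step 2: stack=$ R L b  input=b h h b b $  — match b
step 3: stack=$ R L  input=h h b b $  — expand L → h R L b
step 4: stack=$ R b L R h  input=h h b b $  — match h
step 5: stack=$ R b L R  input=h b b $  — expand R → λ
step 6: stack=$ R b L  input=h b b $  — expand L → h R L b
step 7: stack=$ R b b L R h  input=h b b $  — match h
step 8: stack=$ R b b L R  input=b b $  — expand R → λ
step 9: stack=$ R b b L  input=b b $  — expand L → λ
step 10: stack=$ R b b  input=b b $  — match b
step 11: stack=$ R b  input=b $  — match b
step 12: stack=$ R  input=$  — expand R → λ
Accept reached after 12 steps.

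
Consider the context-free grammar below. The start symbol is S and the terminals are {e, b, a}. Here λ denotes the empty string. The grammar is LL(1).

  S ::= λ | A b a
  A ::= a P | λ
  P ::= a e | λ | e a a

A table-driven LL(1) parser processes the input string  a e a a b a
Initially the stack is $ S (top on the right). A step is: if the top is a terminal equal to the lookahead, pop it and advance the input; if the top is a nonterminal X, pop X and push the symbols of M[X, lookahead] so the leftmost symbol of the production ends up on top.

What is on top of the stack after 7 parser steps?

b

step 1: stack=$ S  input=a e a a b a $  — expand S ::= A b a
step 2: stack=$ a b A  input=a e a a b a $  — expand A ::= a P
step 3: stack=$ a b P a  input=a e a a b a $  — match a
step 4: stack=$ a b P  input=e a a b a $  — expand P ::= e a a
step 5: stack=$ a b a a e  input=e a a b a $  — match e
step 6: stack=$ a b a a  input=a a b a $  — match a
step 7: stack=$ a b a  input=a b a $  — match a
Stack after step 7: $ a b (top = b).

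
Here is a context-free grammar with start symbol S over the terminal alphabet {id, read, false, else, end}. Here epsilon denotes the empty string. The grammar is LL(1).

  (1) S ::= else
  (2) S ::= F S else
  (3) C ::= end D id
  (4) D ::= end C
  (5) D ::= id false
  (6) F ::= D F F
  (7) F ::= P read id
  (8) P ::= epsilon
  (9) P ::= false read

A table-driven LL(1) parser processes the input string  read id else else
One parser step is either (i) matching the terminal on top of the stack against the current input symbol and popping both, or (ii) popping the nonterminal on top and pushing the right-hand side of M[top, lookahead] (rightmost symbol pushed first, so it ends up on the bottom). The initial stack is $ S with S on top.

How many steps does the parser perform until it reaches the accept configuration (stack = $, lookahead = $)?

     Stack               Input                Action
  1  $ S                 read id else else $  expand S ::= F S else
  2  $ else S F          read id else else $  expand F ::= P read id
  3  $ else S id read P  read id else else $  expand P ::= epsilon
  4  $ else S id read    read id else else $  match read
  5  $ else S id         id else else $       match id
  6  $ else S            else else $          expand S ::= else
  7  $ else else         else else $          match else
  8  $ else              else $               match else
Accept reached after 8 steps.

8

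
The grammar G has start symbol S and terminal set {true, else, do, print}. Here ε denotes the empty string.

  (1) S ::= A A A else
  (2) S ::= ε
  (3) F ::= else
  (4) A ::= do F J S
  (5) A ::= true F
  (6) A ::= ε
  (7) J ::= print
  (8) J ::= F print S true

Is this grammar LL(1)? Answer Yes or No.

FIRST(S) = {ε, do, else, true}
FIRST(F) = {else}
FIRST(A) = {ε, do, true}
FIRST(J) = {else, print}
FOLLOW(S) = {$, do, else, true}
FOLLOW(F) = {do, else, print, true}
FOLLOW(A) = {do, else, true}
FOLLOW(J) = {do, else, true}
Cell M[A, do] receives both A ::= do F J S and A ::= ε — the grammar is not LL(1).

No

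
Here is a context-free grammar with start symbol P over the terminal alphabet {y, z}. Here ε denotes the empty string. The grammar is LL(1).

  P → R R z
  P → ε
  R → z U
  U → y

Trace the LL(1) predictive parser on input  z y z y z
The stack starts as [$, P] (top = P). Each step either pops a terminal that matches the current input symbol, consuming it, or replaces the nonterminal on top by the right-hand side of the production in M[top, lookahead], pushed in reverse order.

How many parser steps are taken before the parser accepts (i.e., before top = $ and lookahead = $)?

      Stack      Input        Action
   1  $ P        z y z y z $  expand P → R R z
   2  $ z R R    z y z y z $  expand R → z U
   3  $ z R U z  z y z y z $  match z
   4  $ z R U    y z y z $    expand U → y
   5  $ z R y    y z y z $    match y
   6  $ z R      z y z $      expand R → z U
   7  $ z U z    z y z $      match z
   8  $ z U      y z $        expand U → y
   9  $ z y      y z $        match y
  10  $ z        z $          match z
Accept reached after 10 steps.

10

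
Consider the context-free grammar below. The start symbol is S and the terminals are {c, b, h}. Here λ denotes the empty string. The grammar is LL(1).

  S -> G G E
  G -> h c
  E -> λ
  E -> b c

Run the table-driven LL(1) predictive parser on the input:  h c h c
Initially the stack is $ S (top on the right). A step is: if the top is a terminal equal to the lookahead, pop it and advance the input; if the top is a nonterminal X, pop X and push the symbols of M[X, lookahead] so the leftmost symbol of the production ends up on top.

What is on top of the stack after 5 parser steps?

step 1: stack=$ S  input=h c h c $  — expand S -> G G E
step 2: stack=$ E G G  input=h c h c $  — expand G -> h c
step 3: stack=$ E G c h  input=h c h c $  — match h
step 4: stack=$ E G c  input=c h c $  — match c
step 5: stack=$ E G  input=h c $  — expand G -> h c
Stack after step 5: $ E c h (top = h).

h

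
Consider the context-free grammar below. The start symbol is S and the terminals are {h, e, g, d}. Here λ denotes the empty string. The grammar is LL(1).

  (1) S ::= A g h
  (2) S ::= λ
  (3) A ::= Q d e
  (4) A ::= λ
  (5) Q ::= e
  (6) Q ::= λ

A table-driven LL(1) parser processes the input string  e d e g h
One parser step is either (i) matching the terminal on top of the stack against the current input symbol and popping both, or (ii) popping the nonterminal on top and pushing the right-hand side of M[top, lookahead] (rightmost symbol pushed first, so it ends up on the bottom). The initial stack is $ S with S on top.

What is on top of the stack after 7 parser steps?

step 1: stack=$ S  input=e d e g h $  — expand S ::= A g h
step 2: stack=$ h g A  input=e d e g h $  — expand A ::= Q d e
step 3: stack=$ h g e d Q  input=e d e g h $  — expand Q ::= e
step 4: stack=$ h g e d e  input=e d e g h $  — match e
step 5: stack=$ h g e d  input=d e g h $  — match d
step 6: stack=$ h g e  input=e g h $  — match e
step 7: stack=$ h g  input=g h $  — match g
Stack after step 7: $ h (top = h).

h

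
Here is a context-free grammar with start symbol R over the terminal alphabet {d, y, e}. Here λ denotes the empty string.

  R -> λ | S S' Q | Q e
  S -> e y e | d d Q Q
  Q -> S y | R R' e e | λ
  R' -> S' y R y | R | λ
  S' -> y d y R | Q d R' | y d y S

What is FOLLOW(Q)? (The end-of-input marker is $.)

{$, d, e, y}

FIRST(S) = {d, e}
FIRST(R) = {λ, d, e, y}  (via S S' Q, Q e)
FIRST(Q) = {λ, d, e, y}  (via S y, R R' e e)
FIRST(S') = {d, e, y}  (via Q d R')
FIRST(R') = {λ, d, e, y}  (via S' y R y, R)
FOLLOW(R) includes $ since R is the start symbol.
FOLLOW(R): in Q->R R' e e, R is followed by R' e e with FIRST {d, e, y}; in R'->S' y R y, R is followed by y with FIRST {y}; in R'->R, the suffix after R is empty, so FOLLOW(R) ⊇ FOLLOW(R') = {$, d, e, y}; in S'->y d y R, the suffix after R is empty, so FOLLOW(R) ⊇ FOLLOW(S') = {$, d, e, y}. Thus FOLLOW(R) = {$, d, e, y}.
FOLLOW(S'): in R->S S' Q, S' is followed by Q with FIRST {λ, d, e, y}; in R->S S' Q, the suffix after S' is nullable, so FOLLOW(S') ⊇ FOLLOW(R) = {$, d, e, y}; in R'->S' y R y, S' is followed by y R y with FIRST {y}. Thus FOLLOW(S') = {$, d, e, y}.
FOLLOW(S): in R->S S' Q, S is followed by S' Q with FIRST {d, e, y}; in Q->S y, S is followed by y with FIRST {y}; in S'->y d y S, the suffix after S is empty, so FOLLOW(S) ⊇ FOLLOW(S') = {$, d, e, y}. Thus FOLLOW(S) = {$, d, e, y}.
FOLLOW(Q): in R->S S' Q, the suffix after Q is empty, so FOLLOW(Q) ⊇ FOLLOW(R) = {$, d, e, y}; in R->Q e, Q is followed by e with FIRST {e}; in S->d d Q Q (occurrence 1), Q is followed by Q with FIRST {λ, d, e, y}; in S->d d Q Q (occurrence 1), the suffix after Q is nullable, so FOLLOW(Q) ⊇ FOLLOW(S) = {$, d, e, y}; in S->d d Q Q (occurrence 2), the suffix after Q is empty, so FOLLOW(Q) ⊇ FOLLOW(S) = {$, d, e, y}; in S'->Q d R', Q is followed by d R' with FIRST {d}. Thus FOLLOW(Q) = {$, d, e, y}.
FOLLOW(R'): in Q->R R' e e, R' is followed by e e with FIRST {e}; in S'->Q d R', the suffix after R' is empty, so FOLLOW(R') ⊇ FOLLOW(S') = {$, d, e, y}. Thus FOLLOW(R') = {$, d, e, y}.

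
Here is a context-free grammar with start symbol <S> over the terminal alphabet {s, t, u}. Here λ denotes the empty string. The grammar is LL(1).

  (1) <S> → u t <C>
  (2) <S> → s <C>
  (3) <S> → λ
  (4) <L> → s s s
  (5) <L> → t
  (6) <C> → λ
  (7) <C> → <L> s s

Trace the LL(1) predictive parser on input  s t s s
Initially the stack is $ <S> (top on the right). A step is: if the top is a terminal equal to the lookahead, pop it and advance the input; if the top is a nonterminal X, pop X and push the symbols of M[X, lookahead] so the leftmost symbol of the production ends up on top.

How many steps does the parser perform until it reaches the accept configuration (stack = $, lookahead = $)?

     Stack      Input      Action
  1  $ <S>      s t s s $  expand <S> → s <C>
  2  $ <C> s    s t s s $  match s
  3  $ <C>      t s s $    expand <C> → <L> s s
  4  $ s s <L>  t s s $    expand <L> → t
  5  $ s s t    t s s $    match t
  6  $ s s      s s $      match s
  7  $ s        s $        match s
Accept reached after 7 steps.

7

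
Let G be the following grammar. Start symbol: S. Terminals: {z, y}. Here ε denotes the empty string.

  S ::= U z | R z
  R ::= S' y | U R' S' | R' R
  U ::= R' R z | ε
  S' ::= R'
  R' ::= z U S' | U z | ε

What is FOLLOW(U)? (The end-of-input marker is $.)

{y, z}

FIRST(S) = {y, z}  (via U z, R z)
FIRST(R) = {ε, y, z}  (via S' y, U R' S', R' R)
FIRST(U) = {ε, y, z}  (via R' R z)
FIRST(R') = {ε, y, z}  (via U z)
FIRST(S') = {ε, y, z}  (via R')
FOLLOW(S) includes $ since S is the start symbol.
FOLLOW(S): S appears on no right-hand side. Thus FOLLOW(S) = {$}.
FOLLOW(R): in S::=R z, R is followed by z with FIRST {z}; in R::=R' R, the suffix after R is empty (adds nothing new); in U::=R' R z, R is followed by z with FIRST {z}. Thus FOLLOW(R) = {z}.
FOLLOW(U): in S::=U z, U is followed by z with FIRST {z}; in R::=U R' S', U is followed by R' S' with FIRST {ε, y, z}; in R::=U R' S', the suffix after U is nullable, so FOLLOW(U) ⊇ FOLLOW(R) = {z}; in R'::=z U S', U is followed by S' with FIRST {ε, y, z}; in R'::=z U S', the suffix after U is nullable, so FOLLOW(U) ⊇ FOLLOW(R') = {y, z}; in R'::=U z, U is followed by z with FIRST {z}. Thus FOLLOW(U) = {y, z}.
FOLLOW(S'): in R::=S' y, S' is followed by y with FIRST {y}; in R::=U R' S', the suffix after S' is empty, so FOLLOW(S') ⊇ FOLLOW(R) = {z}; in R'::=z U S', the suffix after S' is empty, so FOLLOW(S') ⊇ FOLLOW(R') = {y, z}. Thus FOLLOW(S') = {y, z}.
FOLLOW(R'): in R::=U R' S', R' is followed by S' with FIRST {ε, y, z}; in R::=U R' S', the suffix after R' is nullable, so FOLLOW(R') ⊇ FOLLOW(R) = {z}; in R::=R' R, R' is followed by R with FIRST {ε, y, z}; in R::=R' R, the suffix after R' is nullable, so FOLLOW(R') ⊇ FOLLOW(R) = {z}; in U::=R' R z, R' is followed by R z with FIRST {y, z}; in S'::=R', the suffix after R' is empty, so FOLLOW(R') ⊇ FOLLOW(S') = {y, z}. Thus FOLLOW(R') = {y, z}.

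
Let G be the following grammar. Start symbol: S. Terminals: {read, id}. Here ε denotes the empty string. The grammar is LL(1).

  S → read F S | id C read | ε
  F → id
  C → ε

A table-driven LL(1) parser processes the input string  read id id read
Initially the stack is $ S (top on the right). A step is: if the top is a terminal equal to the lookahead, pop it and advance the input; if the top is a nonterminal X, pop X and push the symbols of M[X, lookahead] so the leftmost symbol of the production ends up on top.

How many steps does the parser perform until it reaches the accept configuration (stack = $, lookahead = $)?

8

     Stack        Input              Action
  1  $ S          read id id read $  expand S → read F S
  2  $ S F read   read id id read $  match read
  3  $ S F        id id read $       expand F → id
  4  $ S id       id id read $       match id
  5  $ S          id read $          expand S → id C read
  6  $ read C id  id read $          match id
  7  $ read C     read $             expand C → ε
  8  $ read       read $             match read
Accept reached after 8 steps.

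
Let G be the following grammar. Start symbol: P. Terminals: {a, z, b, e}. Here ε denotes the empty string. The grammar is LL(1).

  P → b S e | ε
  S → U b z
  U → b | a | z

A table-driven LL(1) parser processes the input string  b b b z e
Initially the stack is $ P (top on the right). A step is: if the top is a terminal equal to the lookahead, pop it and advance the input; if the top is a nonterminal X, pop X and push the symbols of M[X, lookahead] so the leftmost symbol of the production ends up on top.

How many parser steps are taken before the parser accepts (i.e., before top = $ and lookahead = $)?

step 1: stack=$ P  input=b b b z e $  — expand P → b S e
step 2: stack=$ e S b  input=b b b z e $  — match b
step 3: stack=$ e S  input=b b z e $  — expand S → U b z
step 4: stack=$ e z b U  input=b b z e $  — expand U → b
step 5: stack=$ e z b b  input=b b z e $  — match b
step 6: stack=$ e z b  input=b z e $  — match b
step 7: stack=$ e z  input=z e $  — match z
step 8: stack=$ e  input=e $  — match e
Accept reached after 8 steps.

8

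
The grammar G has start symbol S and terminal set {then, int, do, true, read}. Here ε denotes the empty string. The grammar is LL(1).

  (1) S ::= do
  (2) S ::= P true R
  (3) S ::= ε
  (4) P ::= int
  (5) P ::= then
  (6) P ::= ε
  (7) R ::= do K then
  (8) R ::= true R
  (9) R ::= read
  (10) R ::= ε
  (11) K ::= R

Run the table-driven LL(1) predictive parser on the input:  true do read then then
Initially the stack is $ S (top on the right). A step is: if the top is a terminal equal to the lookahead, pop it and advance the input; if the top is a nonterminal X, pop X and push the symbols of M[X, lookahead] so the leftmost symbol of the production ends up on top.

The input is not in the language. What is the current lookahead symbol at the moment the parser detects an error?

then

step 1: stack=$ S  input=true do read then then $  — expand S ::= P true R
step 2: stack=$ R true P  input=true do read then then $  — expand P ::= ε
step 3: stack=$ R true  input=true do read then then $  — match true
step 4: stack=$ R  input=do read then then $  — expand R ::= do K then
step 5: stack=$ then K do  input=do read then then $  — match do
step 6: stack=$ then K  input=read then then $  — expand K ::= R
step 7: stack=$ then R  input=read then then $  — expand R ::= read
step 8: stack=$ then read  input=read then then $  — match read
step 9: stack=$ then  input=then then $  — match then
step 10: stack=$  input=then $  — error: stack empty but input remains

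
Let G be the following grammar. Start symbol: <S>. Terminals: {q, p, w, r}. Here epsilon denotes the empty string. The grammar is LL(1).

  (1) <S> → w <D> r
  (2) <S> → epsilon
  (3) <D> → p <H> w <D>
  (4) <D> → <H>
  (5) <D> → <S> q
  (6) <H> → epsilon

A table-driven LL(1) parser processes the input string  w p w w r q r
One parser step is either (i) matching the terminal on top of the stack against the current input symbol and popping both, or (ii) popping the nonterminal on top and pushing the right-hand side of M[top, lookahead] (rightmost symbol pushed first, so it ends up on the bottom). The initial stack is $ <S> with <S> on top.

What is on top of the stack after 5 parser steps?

w

     Stack            Input            Action
  1  $ <S>            w p w w r q r $  expand <S> → w <D> r
  2  $ r <D> w        w p w w r q r $  match w
  3  $ r <D>          p w w r q r $    expand <D> → p <H> w <D>
  4  $ r <D> w <H> p  p w w r q r $    match p
  5  $ r <D> w <H>    w w r q r $      expand <H> → epsilon
Stack after step 5: $ r <D> w (top = w).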